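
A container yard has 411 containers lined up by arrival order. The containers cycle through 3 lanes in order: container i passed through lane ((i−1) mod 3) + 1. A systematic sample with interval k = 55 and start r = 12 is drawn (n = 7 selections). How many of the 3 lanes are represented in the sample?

Consecutive selections differ by k = 55, so their lane numbers differ by 55 mod 3 = 1.
gcd(55, 3) = 1, so the sample visits 3/1 = 3 distinct residues mod 3.
Start 12 is lane 3; the lanes hit are 1, 2, 3.

3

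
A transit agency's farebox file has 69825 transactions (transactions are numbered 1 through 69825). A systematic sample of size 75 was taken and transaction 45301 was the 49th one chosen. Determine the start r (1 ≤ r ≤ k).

k = 69825/75 = 931
r = 45301 − (49−1)×931 = 45301 − 44688 = 613

613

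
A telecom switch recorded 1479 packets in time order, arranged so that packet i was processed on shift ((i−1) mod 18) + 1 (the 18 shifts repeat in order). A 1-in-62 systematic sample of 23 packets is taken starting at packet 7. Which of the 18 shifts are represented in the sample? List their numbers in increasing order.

Consecutive selections differ by k = 62, so their shift numbers differ by 62 mod 18 = 8.
gcd(62, 18) = 2, so the sample visits 18/2 = 9 distinct residues mod 18.
Start 7 is shift 7; the shifts hit are 1, 3, 5, 7, 9, 11, 13, 15, 17.

1, 3, 5, 7, 9, 11, 13, 15, 17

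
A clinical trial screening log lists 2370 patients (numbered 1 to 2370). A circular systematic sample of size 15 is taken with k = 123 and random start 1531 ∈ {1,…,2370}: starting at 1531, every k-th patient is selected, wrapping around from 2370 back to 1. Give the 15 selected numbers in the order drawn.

1531, 1654, 1777, 1900, 2023, 2146, 2269, 22, 145, 268, 391, 514, 637, 760, 883

Selection 1: 1531
Selection 2: 1531 + 123 = 1654
Selection 3: 1654 + 123 = 1777
Selection 4: 1777 + 123 = 1900
Selection 5: 1900 + 123 = 2023
Selection 6: 2023 + 123 = 2146
Selection 7: 2146 + 123 = 2269
Selection 8: 2269 + 123 = 2392 → 2392 − 2370 = 22
Selection 9: 22 + 123 = 145
Selection 10: 145 + 123 = 268
Selection 11: 268 + 123 = 391
Selection 12: 391 + 123 = 514
Selection 13: 514 + 123 = 637
Selection 14: 637 + 123 = 760
Selection 15: 760 + 123 = 883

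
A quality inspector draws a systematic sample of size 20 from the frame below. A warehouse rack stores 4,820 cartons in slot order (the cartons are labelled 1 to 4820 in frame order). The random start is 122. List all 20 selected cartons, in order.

k = N/n = 4820/20 = 241
carton 1: 122
carton 2: 122 + 241 = 363
carton 3: 363 + 241 = 604
carton 4: 604 + 241 = 845
carton 5: 845 + 241 = 1086
carton 6: 1086 + 241 = 1327
carton 7: 1327 + 241 = 1568
carton 8: 1568 + 241 = 1809
carton 9: 1809 + 241 = 2050
carton 10: 2050 + 241 = 2291
carton 11: 2291 + 241 = 2532
carton 12: 2532 + 241 = 2773
carton 13: 2773 + 241 = 3014
carton 14: 3014 + 241 = 3255
carton 15: 3255 + 241 = 3496
carton 16: 3496 + 241 = 3737
carton 17: 3737 + 241 = 3978
carton 18: 3978 + 241 = 4219
carton 19: 4219 + 241 = 4460
carton 20: 4460 + 241 = 4701

122, 363, 604, 845, 1086, 1327, 1568, 1809, 2050, 2291, 2532, 2773, 3014, 3255, 3496, 3737, 3978, 4219, 4460, 4701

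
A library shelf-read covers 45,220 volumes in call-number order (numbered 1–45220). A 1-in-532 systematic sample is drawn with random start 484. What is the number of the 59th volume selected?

k = 532
59th selection = r + (59−1)·k = 484 + 58×532 = 484 + 30856 = 31340

31340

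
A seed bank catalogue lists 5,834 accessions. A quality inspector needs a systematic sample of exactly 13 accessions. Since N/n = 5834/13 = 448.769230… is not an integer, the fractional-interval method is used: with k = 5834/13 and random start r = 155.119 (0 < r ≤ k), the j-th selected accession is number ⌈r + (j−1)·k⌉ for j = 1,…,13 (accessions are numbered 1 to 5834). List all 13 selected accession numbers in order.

j=1: r + 0k = 155.119 → ⌈·⌉ = 156
j=2: r + 1k = 603.888230… → ⌈·⌉ = 604
j=3: r + 2k = 1052.657461… → ⌈·⌉ = 1053
j=4: r + 3k = 1501.426692… → ⌈·⌉ = 1502
j=5: r + 4k = 1950.195923… → ⌈·⌉ = 1951
j=6: r + 5k = 2398.965153… → ⌈·⌉ = 2399
j=7: r + 6k = 2847.734384… → ⌈·⌉ = 2848
j=8: r + 7k = 3296.503615… → ⌈·⌉ = 3297
j=9: r + 8k = 3745.272846… → ⌈·⌉ = 3746
j=10: r + 9k = 4194.042076… → ⌈·⌉ = 4195
j=11: r + 10k = 4642.811307… → ⌈·⌉ = 4643
j=12: r + 11k = 5091.580538… → ⌈·⌉ = 5092
j=13: r + 12k = 5540.349769… → ⌈·⌉ = 5541

156, 604, 1053, 1502, 1951, 2399, 2848, 3297, 3746, 4195, 4643, 5092, 5541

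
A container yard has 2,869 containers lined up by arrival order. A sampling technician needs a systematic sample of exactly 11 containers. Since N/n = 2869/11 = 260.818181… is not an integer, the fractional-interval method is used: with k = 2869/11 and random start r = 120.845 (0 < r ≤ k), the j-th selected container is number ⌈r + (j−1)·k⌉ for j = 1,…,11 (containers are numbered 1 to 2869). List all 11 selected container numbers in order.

121, 382, 643, 904, 1165, 1425, 1686, 1947, 2208, 2469, 2730

j=1: r + 0k = 120.845 → ⌈·⌉ = 121
j=2: r + 1k = 381.663181… → ⌈·⌉ = 382
j=3: r + 2k = 642.481363… → ⌈·⌉ = 643
j=4: r + 3k = 903.299545… → ⌈·⌉ = 904
j=5: r + 4k = 1164.117727… → ⌈·⌉ = 1165
j=6: r + 5k = 1424.935909… → ⌈·⌉ = 1425
j=7: r + 6k = 1685.754090… → ⌈·⌉ = 1686
j=8: r + 7k = 1946.572272… → ⌈·⌉ = 1947
j=9: r + 8k = 2207.390454… → ⌈·⌉ = 2208
j=10: r + 9k = 2468.208636… → ⌈·⌉ = 2469
j=11: r + 10k = 2729.026818… → ⌈·⌉ = 2730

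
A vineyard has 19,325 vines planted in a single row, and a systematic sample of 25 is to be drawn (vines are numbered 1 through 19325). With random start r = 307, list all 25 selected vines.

307, 1080, 1853, 2626, 3399, 4172, 4945, 5718, 6491, 7264, 8037, 8810, 9583, 10356, 11129, 11902, 12675, 13448, 14221, 14994, 15767, 16540, 17313, 18086, 18859

k = N/n = 19325/25 = 773
vine 1: 307
vine 2: 307 + 773 = 1080
vine 3: 1080 + 773 = 1853
vine 4: 1853 + 773 = 2626
vine 5: 2626 + 773 = 3399
vine 6: 3399 + 773 = 4172
vine 7: 4172 + 773 = 4945
vine 8: 4945 + 773 = 5718
vine 9: 5718 + 773 = 6491
vine 10: 6491 + 773 = 7264
vine 11: 7264 + 773 = 8037
vine 12: 8037 + 773 = 8810
vine 13: 8810 + 773 = 9583
vine 14: 9583 + 773 = 10356
vine 15: 10356 + 773 = 11129
vine 16: 11129 + 773 = 11902
vine 17: 11902 + 773 = 12675
vine 18: 12675 + 773 = 13448
vine 19: 13448 + 773 = 14221
vine 20: 14221 + 773 = 14994
vine 21: 14994 + 773 = 15767
vine 22: 15767 + 773 = 16540
vine 23: 16540 + 773 = 17313
vine 24: 17313 + 773 = 18086
vine 25: 18086 + 773 = 18859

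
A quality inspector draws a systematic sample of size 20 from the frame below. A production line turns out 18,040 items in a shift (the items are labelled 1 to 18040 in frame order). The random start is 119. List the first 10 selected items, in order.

119, 1021, 1923, 2825, 3727, 4629, 5531, 6433, 7335, 8237

k = N/n = 18040/20 = 902
item 1: 119
item 2: 119 + 902 = 1021
item 3: 1021 + 902 = 1923
item 4: 1923 + 902 = 2825
item 5: 2825 + 902 = 3727
item 6: 3727 + 902 = 4629
item 7: 4629 + 902 = 5531
item 8: 5531 + 902 = 6433
item 9: 6433 + 902 = 7335
item 10: 7335 + 902 = 8237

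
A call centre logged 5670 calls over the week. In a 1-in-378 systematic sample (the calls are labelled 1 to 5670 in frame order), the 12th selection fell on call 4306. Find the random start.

k = 378
r = 4306 − (12−1)×378 = 4306 − 4158 = 148

148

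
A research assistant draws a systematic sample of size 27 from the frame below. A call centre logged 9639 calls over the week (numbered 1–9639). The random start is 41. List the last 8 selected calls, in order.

6824, 7181, 7538, 7895, 8252, 8609, 8966, 9323

k = N/n = 9639/27 = 357
20th selection = 41 + 19×357 = 6824
21st: 6824 + 357 = 7181
22nd: 7181 + 357 = 7538
23rd: 7538 + 357 = 7895
24th: 7895 + 357 = 8252
25th: 8252 + 357 = 8609
26th: 8609 + 357 = 8966
27th: 8966 + 357 = 9323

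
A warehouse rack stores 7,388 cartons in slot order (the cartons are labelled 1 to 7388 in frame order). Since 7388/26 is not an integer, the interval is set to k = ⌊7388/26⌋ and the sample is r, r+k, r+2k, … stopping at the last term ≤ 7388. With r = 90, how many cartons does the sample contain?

k = ⌊7388/26⌋ = 284
Achieved size = ⌊(7388 − 90)/284⌋ + 1 = ⌊7298/284⌋ + 1 = 25 + 1 = 26
(last selection: 90 + 25×284 = 7190 ≤ 7388; next would be 7474 > 7388)

26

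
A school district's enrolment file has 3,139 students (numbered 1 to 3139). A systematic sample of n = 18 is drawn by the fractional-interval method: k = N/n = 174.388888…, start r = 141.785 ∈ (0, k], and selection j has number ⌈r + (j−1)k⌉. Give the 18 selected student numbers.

j=1: r + 0k = 141.785 → ⌈·⌉ = 142
j=2: r + 1k = 316.173888… → ⌈·⌉ = 317
j=3: r + 2k = 490.562777… → ⌈·⌉ = 491
j=4: r + 3k = 664.951666… → ⌈·⌉ = 665
j=5: r + 4k = 839.340555… → ⌈·⌉ = 840
j=6: r + 5k = 1013.729444… → ⌈·⌉ = 1014
j=7: r + 6k = 1188.118333… → ⌈·⌉ = 1189
j=8: r + 7k = 1362.507222… → ⌈·⌉ = 1363
j=9: r + 8k = 1536.896111… → ⌈·⌉ = 1537
j=10: r + 9k = 1711.285 → ⌈·⌉ = 1712
j=11: r + 10k = 1885.673888… → ⌈·⌉ = 1886
j=12: r + 11k = 2060.062777… → ⌈·⌉ = 2061
j=13: r + 12k = 2234.451666… → ⌈·⌉ = 2235
j=14: r + 13k = 2408.840555… → ⌈·⌉ = 2409
j=15: r + 14k = 2583.229444… → ⌈·⌉ = 2584
j=16: r + 15k = 2757.618333… → ⌈·⌉ = 2758
j=17: r + 16k = 2932.007222… → ⌈·⌉ = 2933
j=18: r + 17k = 3106.396111… → ⌈·⌉ = 3107

142, 317, 491, 665, 840, 1014, 1189, 1363, 1537, 1712, 1886, 2061, 2235, 2409, 2584, 2758, 2933, 3107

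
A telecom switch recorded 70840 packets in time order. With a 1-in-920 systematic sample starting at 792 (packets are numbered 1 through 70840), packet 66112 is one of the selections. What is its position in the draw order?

k = 920
position = (66112 − 792)/920 + 1 = 65320/920 + 1 = 71 + 1 = 72

72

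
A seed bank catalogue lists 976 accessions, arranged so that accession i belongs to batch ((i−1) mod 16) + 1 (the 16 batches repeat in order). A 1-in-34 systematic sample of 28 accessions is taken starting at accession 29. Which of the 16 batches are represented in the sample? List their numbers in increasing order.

Consecutive selections differ by k = 34, so their batch numbers differ by 34 mod 16 = 2.
gcd(34, 16) = 2, so the sample visits 16/2 = 8 distinct residues mod 16.
Start 29 is batch 13; the batches hit are 1, 3, 5, 7, 9, 11, 13, 15.

1, 3, 5, 7, 9, 11, 13, 15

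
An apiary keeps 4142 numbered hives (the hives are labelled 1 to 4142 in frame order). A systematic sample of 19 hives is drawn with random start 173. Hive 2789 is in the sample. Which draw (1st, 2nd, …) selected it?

k = 4142/19 = 218
position = (2789 − 173)/218 + 1 = 2616/218 + 1 = 12 + 1 = 13

13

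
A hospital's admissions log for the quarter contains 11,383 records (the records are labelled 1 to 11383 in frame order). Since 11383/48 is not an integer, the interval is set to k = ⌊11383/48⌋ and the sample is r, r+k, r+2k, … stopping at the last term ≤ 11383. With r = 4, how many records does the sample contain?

49

k = ⌊11383/48⌋ = 237
Achieved size = ⌊(11383 − 4)/237⌋ + 1 = ⌊11379/237⌋ + 1 = 48 + 1 = 49
(last selection: 4 + 48×237 = 11380 ≤ 11383; next would be 11617 > 11383)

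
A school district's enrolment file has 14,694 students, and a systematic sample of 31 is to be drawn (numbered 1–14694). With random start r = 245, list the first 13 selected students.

k = N/n = 14694/31 = 474
student 1: 245
student 2: 245 + 474 = 719
student 3: 719 + 474 = 1193
student 4: 1193 + 474 = 1667
student 5: 1667 + 474 = 2141
student 6: 2141 + 474 = 2615
student 7: 2615 + 474 = 3089
student 8: 3089 + 474 = 3563
student 9: 3563 + 474 = 4037
student 10: 4037 + 474 = 4511
student 11: 4511 + 474 = 4985
student 12: 4985 + 474 = 5459
student 13: 5459 + 474 = 5933

245, 719, 1193, 1667, 2141, 2615, 3089, 3563, 4037, 4511, 4985, 5459, 5933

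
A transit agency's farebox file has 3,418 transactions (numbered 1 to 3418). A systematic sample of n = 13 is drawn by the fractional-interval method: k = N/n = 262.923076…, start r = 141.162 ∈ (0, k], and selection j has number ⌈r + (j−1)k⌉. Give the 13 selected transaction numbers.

j=1: r + 0k = 141.162 → ⌈·⌉ = 142
j=2: r + 1k = 404.085076… → ⌈·⌉ = 405
j=3: r + 2k = 667.008153… → ⌈·⌉ = 668
j=4: r + 3k = 929.931230… → ⌈·⌉ = 930
j=5: r + 4k = 1192.854307… → ⌈·⌉ = 1193
j=6: r + 5k = 1455.777384… → ⌈·⌉ = 1456
j=7: r + 6k = 1718.700461… → ⌈·⌉ = 1719
j=8: r + 7k = 1981.623538… → ⌈·⌉ = 1982
j=9: r + 8k = 2244.546615… → ⌈·⌉ = 2245
j=10: r + 9k = 2507.469692… → ⌈·⌉ = 2508
j=11: r + 10k = 2770.392769… → ⌈·⌉ = 2771
j=12: r + 11k = 3033.315846… → ⌈·⌉ = 3034
j=13: r + 12k = 3296.238923… → ⌈·⌉ = 3297

142, 405, 668, 930, 1193, 1456, 1719, 1982, 2245, 2508, 2771, 3034, 3297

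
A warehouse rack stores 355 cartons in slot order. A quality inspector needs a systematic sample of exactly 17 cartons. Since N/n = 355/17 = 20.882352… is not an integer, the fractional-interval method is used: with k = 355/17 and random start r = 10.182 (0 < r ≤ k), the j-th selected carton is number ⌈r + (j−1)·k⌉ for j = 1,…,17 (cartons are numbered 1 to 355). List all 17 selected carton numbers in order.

11, 32, 52, 73, 94, 115, 136, 157, 178, 199, 220, 240, 261, 282, 303, 324, 345

j=1: r + 0k = 10.182 → ⌈·⌉ = 11
j=2: r + 1k = 31.064352… → ⌈·⌉ = 32
j=3: r + 2k = 51.946705… → ⌈·⌉ = 52
j=4: r + 3k = 72.829058… → ⌈·⌉ = 73
j=5: r + 4k = 93.711411… → ⌈·⌉ = 94
j=6: r + 5k = 114.593764… → ⌈·⌉ = 115
j=7: r + 6k = 135.476117… → ⌈·⌉ = 136
j=8: r + 7k = 156.358470… → ⌈·⌉ = 157
j=9: r + 8k = 177.240823… → ⌈·⌉ = 178
j=10: r + 9k = 198.123176… → ⌈·⌉ = 199
j=11: r + 10k = 219.005529… → ⌈·⌉ = 220
j=12: r + 11k = 239.887882… → ⌈·⌉ = 240
j=13: r + 12k = 260.770235… → ⌈·⌉ = 261
j=14: r + 13k = 281.652588… → ⌈·⌉ = 282
j=15: r + 14k = 302.534941… → ⌈·⌉ = 303
j=16: r + 15k = 323.417294… → ⌈·⌉ = 324
j=17: r + 16k = 344.299647… → ⌈·⌉ = 345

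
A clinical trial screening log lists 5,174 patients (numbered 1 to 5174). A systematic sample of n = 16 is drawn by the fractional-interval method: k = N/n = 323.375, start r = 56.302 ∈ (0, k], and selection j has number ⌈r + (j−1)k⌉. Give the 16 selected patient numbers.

j=1: r + 0k = 56.302 → ⌈·⌉ = 57
j=2: r + 1k = 379.677 → ⌈·⌉ = 380
j=3: r + 2k = 703.052 → ⌈·⌉ = 704
j=4: r + 3k = 1026.427 → ⌈·⌉ = 1027
j=5: r + 4k = 1349.802 → ⌈·⌉ = 1350
j=6: r + 5k = 1673.177 → ⌈·⌉ = 1674
j=7: r + 6k = 1996.552 → ⌈·⌉ = 1997
j=8: r + 7k = 2319.927 → ⌈·⌉ = 2320
j=9: r + 8k = 2643.302 → ⌈·⌉ = 2644
j=10: r + 9k = 2966.677 → ⌈·⌉ = 2967
j=11: r + 10k = 3290.052 → ⌈·⌉ = 3291
j=12: r + 11k = 3613.427 → ⌈·⌉ = 3614
j=13: r + 12k = 3936.802 → ⌈·⌉ = 3937
j=14: r + 13k = 4260.177 → ⌈·⌉ = 4261
j=15: r + 14k = 4583.552 → ⌈·⌉ = 4584
j=16: r + 15k = 4906.927 → ⌈·⌉ = 4907

57, 380, 704, 1027, 1350, 1674, 1997, 2320, 2644, 2967, 3291, 3614, 3937, 4261, 4584, 4907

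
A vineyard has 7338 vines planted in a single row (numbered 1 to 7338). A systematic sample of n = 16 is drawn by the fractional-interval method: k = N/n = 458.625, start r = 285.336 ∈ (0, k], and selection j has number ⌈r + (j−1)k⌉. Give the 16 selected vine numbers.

286, 744, 1203, 1662, 2120, 2579, 3038, 3496, 3955, 4413, 4872, 5331, 5789, 6248, 6707, 7165

j=1: r + 0k = 285.336 → ⌈·⌉ = 286
j=2: r + 1k = 743.961 → ⌈·⌉ = 744
j=3: r + 2k = 1202.586 → ⌈·⌉ = 1203
j=4: r + 3k = 1661.211 → ⌈·⌉ = 1662
j=5: r + 4k = 2119.836 → ⌈·⌉ = 2120
j=6: r + 5k = 2578.461 → ⌈·⌉ = 2579
j=7: r + 6k = 3037.086 → ⌈·⌉ = 3038
j=8: r + 7k = 3495.711 → ⌈·⌉ = 3496
j=9: r + 8k = 3954.336 → ⌈·⌉ = 3955
j=10: r + 9k = 4412.961 → ⌈·⌉ = 4413
j=11: r + 10k = 4871.586 → ⌈·⌉ = 4872
j=12: r + 11k = 5330.211 → ⌈·⌉ = 5331
j=13: r + 12k = 5788.836 → ⌈·⌉ = 5789
j=14: r + 13k = 6247.461 → ⌈·⌉ = 6248
j=15: r + 14k = 6706.086 → ⌈·⌉ = 6707
j=16: r + 15k = 7164.711 → ⌈·⌉ = 7165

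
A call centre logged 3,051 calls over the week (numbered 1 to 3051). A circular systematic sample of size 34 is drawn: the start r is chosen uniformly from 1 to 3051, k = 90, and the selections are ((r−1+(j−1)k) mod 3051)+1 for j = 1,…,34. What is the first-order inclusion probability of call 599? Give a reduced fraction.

For each position j, as r ranges over 1…3051 the j-th selection hits every call exactly once, so call 599 is selected for exactly 34 of the 3051 starts.
Inclusion probability = 34/3051.

34/3051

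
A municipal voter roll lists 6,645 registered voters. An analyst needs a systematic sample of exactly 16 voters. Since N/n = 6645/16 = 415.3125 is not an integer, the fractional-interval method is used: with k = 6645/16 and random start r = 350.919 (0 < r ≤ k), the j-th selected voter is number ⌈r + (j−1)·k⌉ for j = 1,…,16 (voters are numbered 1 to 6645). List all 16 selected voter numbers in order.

351, 767, 1182, 1597, 2013, 2428, 2843, 3259, 3674, 4089, 4505, 4920, 5335, 5750, 6166, 6581

j=1: r + 0k = 350.919 → ⌈·⌉ = 351
j=2: r + 1k = 766.2315 → ⌈·⌉ = 767
j=3: r + 2k = 1181.544 → ⌈·⌉ = 1182
j=4: r + 3k = 1596.8565 → ⌈·⌉ = 1597
j=5: r + 4k = 2012.169 → ⌈·⌉ = 2013
j=6: r + 5k = 2427.4815 → ⌈·⌉ = 2428
j=7: r + 6k = 2842.794 → ⌈·⌉ = 2843
j=8: r + 7k = 3258.1065 → ⌈·⌉ = 3259
j=9: r + 8k = 3673.419 → ⌈·⌉ = 3674
j=10: r + 9k = 4088.7315 → ⌈·⌉ = 4089
j=11: r + 10k = 4504.044 → ⌈·⌉ = 4505
j=12: r + 11k = 4919.3565 → ⌈·⌉ = 4920
j=13: r + 12k = 5334.669 → ⌈·⌉ = 5335
j=14: r + 13k = 5749.9815 → ⌈·⌉ = 5750
j=15: r + 14k = 6165.294 → ⌈·⌉ = 6166
j=16: r + 15k = 6580.6065 → ⌈·⌉ = 6581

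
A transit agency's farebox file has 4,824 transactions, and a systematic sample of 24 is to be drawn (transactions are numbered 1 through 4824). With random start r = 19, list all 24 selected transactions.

k = N/n = 4824/24 = 201
transaction 1: 19
transaction 2: 19 + 201 = 220
transaction 3: 220 + 201 = 421
transaction 4: 421 + 201 = 622
transaction 5: 622 + 201 = 823
transaction 6: 823 + 201 = 1024
transaction 7: 1024 + 201 = 1225
transaction 8: 1225 + 201 = 1426
transaction 9: 1426 + 201 = 1627
transaction 10: 1627 + 201 = 1828
transaction 11: 1828 + 201 = 2029
transaction 12: 2029 + 201 = 2230
transaction 13: 2230 + 201 = 2431
transaction 14: 2431 + 201 = 2632
transaction 15: 2632 + 201 = 2833
transaction 16: 2833 + 201 = 3034
transaction 17: 3034 + 201 = 3235
transaction 18: 3235 + 201 = 3436
transaction 19: 3436 + 201 = 3637
transaction 20: 3637 + 201 = 3838
transaction 21: 3838 + 201 = 4039
transaction 22: 4039 + 201 = 4240
transaction 23: 4240 + 201 = 4441
transaction 24: 4441 + 201 = 4642

19, 220, 421, 622, 823, 1024, 1225, 1426, 1627, 1828, 2029, 2230, 2431, 2632, 2833, 3034, 3235, 3436, 3637, 3838, 4039, 4240, 4441, 4642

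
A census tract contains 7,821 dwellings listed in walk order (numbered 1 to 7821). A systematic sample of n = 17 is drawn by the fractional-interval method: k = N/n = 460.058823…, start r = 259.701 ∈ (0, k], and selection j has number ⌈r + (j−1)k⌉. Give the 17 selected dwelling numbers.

j=1: r + 0k = 259.701 → ⌈·⌉ = 260
j=2: r + 1k = 719.759823… → ⌈·⌉ = 720
j=3: r + 2k = 1179.818647… → ⌈·⌉ = 1180
j=4: r + 3k = 1639.877470… → ⌈·⌉ = 1640
j=5: r + 4k = 2099.936294… → ⌈·⌉ = 2100
j=6: r + 5k = 2559.995117… → ⌈·⌉ = 2560
j=7: r + 6k = 3020.053941… → ⌈·⌉ = 3021
j=8: r + 7k = 3480.112764… → ⌈·⌉ = 3481
j=9: r + 8k = 3940.171588… → ⌈·⌉ = 3941
j=10: r + 9k = 4400.230411… → ⌈·⌉ = 4401
j=11: r + 10k = 4860.289235… → ⌈·⌉ = 4861
j=12: r + 11k = 5320.348058… → ⌈·⌉ = 5321
j=13: r + 12k = 5780.406882… → ⌈·⌉ = 5781
j=14: r + 13k = 6240.465705… → ⌈·⌉ = 6241
j=15: r + 14k = 6700.524529… → ⌈·⌉ = 6701
j=16: r + 15k = 7160.583352… → ⌈·⌉ = 7161
j=17: r + 16k = 7620.642176… → ⌈·⌉ = 7621

260, 720, 1180, 1640, 2100, 2560, 3021, 3481, 3941, 4401, 4861, 5321, 5781, 6241, 6701, 7161, 7621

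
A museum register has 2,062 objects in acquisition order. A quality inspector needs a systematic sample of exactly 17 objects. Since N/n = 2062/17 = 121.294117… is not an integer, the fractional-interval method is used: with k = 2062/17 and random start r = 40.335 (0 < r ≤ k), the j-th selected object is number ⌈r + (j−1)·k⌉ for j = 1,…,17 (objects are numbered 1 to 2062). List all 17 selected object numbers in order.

j=1: r + 0k = 40.335 → ⌈·⌉ = 41
j=2: r + 1k = 161.629117… → ⌈·⌉ = 162
j=3: r + 2k = 282.923235… → ⌈·⌉ = 283
j=4: r + 3k = 404.217352… → ⌈·⌉ = 405
j=5: r + 4k = 525.511470… → ⌈·⌉ = 526
j=6: r + 5k = 646.805588… → ⌈·⌉ = 647
j=7: r + 6k = 768.099705… → ⌈·⌉ = 769
j=8: r + 7k = 889.393823… → ⌈·⌉ = 890
j=9: r + 8k = 1010.687941… → ⌈·⌉ = 1011
j=10: r + 9k = 1131.982058… → ⌈·⌉ = 1132
j=11: r + 10k = 1253.276176… → ⌈·⌉ = 1254
j=12: r + 11k = 1374.570294… → ⌈·⌉ = 1375
j=13: r + 12k = 1495.864411… → ⌈·⌉ = 1496
j=14: r + 13k = 1617.158529… → ⌈·⌉ = 1618
j=15: r + 14k = 1738.452647… → ⌈·⌉ = 1739
j=16: r + 15k = 1859.746764… → ⌈·⌉ = 1860
j=17: r + 16k = 1981.040882… → ⌈·⌉ = 1982

41, 162, 283, 405, 526, 647, 769, 890, 1011, 1132, 1254, 1375, 1496, 1618, 1739, 1860, 1982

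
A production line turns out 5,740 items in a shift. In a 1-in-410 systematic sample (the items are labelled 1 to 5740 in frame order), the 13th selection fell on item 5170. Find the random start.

250

k = 410
r = 5170 − (13−1)×410 = 5170 − 4920 = 250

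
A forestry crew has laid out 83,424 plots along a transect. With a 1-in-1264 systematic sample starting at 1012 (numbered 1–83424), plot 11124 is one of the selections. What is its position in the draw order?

9

k = 1264
position = (11124 − 1012)/1264 + 1 = 10112/1264 + 1 = 8 + 1 = 9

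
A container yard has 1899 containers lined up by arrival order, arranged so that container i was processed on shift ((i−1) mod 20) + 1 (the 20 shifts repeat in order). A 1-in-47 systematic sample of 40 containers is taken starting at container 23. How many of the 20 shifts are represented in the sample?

Consecutive selections differ by k = 47, so their shift numbers differ by 47 mod 20 = 7.
gcd(47, 20) = 1, so the sample visits 20/1 = 20 distinct residues mod 20.
Start 23 is shift 3; the shifts hit are 1, 2, 3, 4, 5, 6, 7, 8, 9, 10, 11, 12, 13, 14, 15, 16, 17, 18, 19, 20.

20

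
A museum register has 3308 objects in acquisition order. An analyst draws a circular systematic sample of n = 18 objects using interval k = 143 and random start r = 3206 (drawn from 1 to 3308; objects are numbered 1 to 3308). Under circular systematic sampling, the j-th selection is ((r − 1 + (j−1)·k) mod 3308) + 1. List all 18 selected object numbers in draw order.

Selection 1: 3206
Selection 2: 3206 + 143 = 3349 → 3349 − 3308 = 41
Selection 3: 41 + 143 = 184
Selection 4: 184 + 143 = 327
Selection 5: 327 + 143 = 470
Selection 6: 470 + 143 = 613
Selection 7: 613 + 143 = 756
Selection 8: 756 + 143 = 899
Selection 9: 899 + 143 = 1042
Selection 10: 1042 + 143 = 1185
Selection 11: 1185 + 143 = 1328
Selection 12: 1328 + 143 = 1471
Selection 13: 1471 + 143 = 1614
Selection 14: 1614 + 143 = 1757
Selection 15: 1757 + 143 = 1900
Selection 16: 1900 + 143 = 2043
Selection 17: 2043 + 143 = 2186
Selection 18: 2186 + 143 = 2329

3206, 41, 184, 327, 470, 613, 756, 899, 1042, 1185, 1328, 1471, 1614, 1757, 1900, 2043, 2186, 2329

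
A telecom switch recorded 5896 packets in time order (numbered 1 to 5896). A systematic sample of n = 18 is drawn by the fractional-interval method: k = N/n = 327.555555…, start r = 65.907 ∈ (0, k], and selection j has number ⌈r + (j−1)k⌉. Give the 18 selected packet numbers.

66, 394, 722, 1049, 1377, 1704, 2032, 2359, 2687, 3014, 3342, 3670, 3997, 4325, 4652, 4980, 5307, 5635

j=1: r + 0k = 65.907 → ⌈·⌉ = 66
j=2: r + 1k = 393.462555… → ⌈·⌉ = 394
j=3: r + 2k = 721.018111… → ⌈·⌉ = 722
j=4: r + 3k = 1048.573666… → ⌈·⌉ = 1049
j=5: r + 4k = 1376.129222… → ⌈·⌉ = 1377
j=6: r + 5k = 1703.684777… → ⌈·⌉ = 1704
j=7: r + 6k = 2031.240333… → ⌈·⌉ = 2032
j=8: r + 7k = 2358.795888… → ⌈·⌉ = 2359
j=9: r + 8k = 2686.351444… → ⌈·⌉ = 2687
j=10: r + 9k = 3013.907 → ⌈·⌉ = 3014
j=11: r + 10k = 3341.462555… → ⌈·⌉ = 3342
j=12: r + 11k = 3669.018111… → ⌈·⌉ = 3670
j=13: r + 12k = 3996.573666… → ⌈·⌉ = 3997
j=14: r + 13k = 4324.129222… → ⌈·⌉ = 4325
j=15: r + 14k = 4651.684777… → ⌈·⌉ = 4652
j=16: r + 15k = 4979.240333… → ⌈·⌉ = 4980
j=17: r + 16k = 5306.795888… → ⌈·⌉ = 5307
j=18: r + 17k = 5634.351444… → ⌈·⌉ = 5635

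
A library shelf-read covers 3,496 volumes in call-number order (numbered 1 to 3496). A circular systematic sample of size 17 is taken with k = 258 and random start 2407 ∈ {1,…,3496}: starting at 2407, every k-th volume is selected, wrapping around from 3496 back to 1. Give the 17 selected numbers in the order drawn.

2407, 2665, 2923, 3181, 3439, 201, 459, 717, 975, 1233, 1491, 1749, 2007, 2265, 2523, 2781, 3039

Selection 1: 2407
Selection 2: 2407 + 258 = 2665
Selection 3: 2665 + 258 = 2923
Selection 4: 2923 + 258 = 3181
Selection 5: 3181 + 258 = 3439
Selection 6: 3439 + 258 = 3697 → 3697 − 3496 = 201
Selection 7: 201 + 258 = 459
Selection 8: 459 + 258 = 717
Selection 9: 717 + 258 = 975
Selection 10: 975 + 258 = 1233
Selection 11: 1233 + 258 = 1491
Selection 12: 1491 + 258 = 1749
Selection 13: 1749 + 258 = 2007
Selection 14: 2007 + 258 = 2265
Selection 15: 2265 + 258 = 2523
Selection 16: 2523 + 258 = 2781
Selection 17: 2781 + 258 = 3039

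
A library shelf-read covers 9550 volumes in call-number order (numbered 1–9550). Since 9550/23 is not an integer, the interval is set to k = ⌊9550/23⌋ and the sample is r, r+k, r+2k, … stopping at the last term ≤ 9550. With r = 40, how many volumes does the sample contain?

k = ⌊9550/23⌋ = 415
Achieved size = ⌊(9550 − 40)/415⌋ + 1 = ⌊9510/415⌋ + 1 = 22 + 1 = 23
(last selection: 40 + 22×415 = 9170 ≤ 9550; next would be 9585 > 9550)

23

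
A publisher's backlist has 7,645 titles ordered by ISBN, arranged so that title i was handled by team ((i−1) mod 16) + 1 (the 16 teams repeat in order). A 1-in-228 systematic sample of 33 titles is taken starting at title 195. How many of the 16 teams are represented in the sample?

4

Consecutive selections differ by k = 228, so their team numbers differ by 228 mod 16 = 4.
gcd(228, 16) = 4, so the sample visits 16/4 = 4 distinct residues mod 16.
Start 195 is team 3; the teams hit are 3, 7, 11, 15.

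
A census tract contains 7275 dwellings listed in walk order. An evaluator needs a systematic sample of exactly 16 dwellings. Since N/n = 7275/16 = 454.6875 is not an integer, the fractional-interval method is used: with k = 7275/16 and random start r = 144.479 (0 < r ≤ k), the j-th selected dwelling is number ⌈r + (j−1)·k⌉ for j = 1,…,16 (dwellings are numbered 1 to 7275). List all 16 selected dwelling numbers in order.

j=1: r + 0k = 144.479 → ⌈·⌉ = 145
j=2: r + 1k = 599.1665 → ⌈·⌉ = 600
j=3: r + 2k = 1053.854 → ⌈·⌉ = 1054
j=4: r + 3k = 1508.5415 → ⌈·⌉ = 1509
j=5: r + 4k = 1963.229 → ⌈·⌉ = 1964
j=6: r + 5k = 2417.9165 → ⌈·⌉ = 2418
j=7: r + 6k = 2872.604 → ⌈·⌉ = 2873
j=8: r + 7k = 3327.2915 → ⌈·⌉ = 3328
j=9: r + 8k = 3781.979 → ⌈·⌉ = 3782
j=10: r + 9k = 4236.6665 → ⌈·⌉ = 4237
j=11: r + 10k = 4691.354 → ⌈·⌉ = 4692
j=12: r + 11k = 5146.0415 → ⌈·⌉ = 5147
j=13: r + 12k = 5600.729 → ⌈·⌉ = 5601
j=14: r + 13k = 6055.4165 → ⌈·⌉ = 6056
j=15: r + 14k = 6510.104 → ⌈·⌉ = 6511
j=16: r + 15k = 6964.7915 → ⌈·⌉ = 6965

145, 600, 1054, 1509, 1964, 2418, 2873, 3328, 3782, 4237, 4692, 5147, 5601, 6056, 6511, 6965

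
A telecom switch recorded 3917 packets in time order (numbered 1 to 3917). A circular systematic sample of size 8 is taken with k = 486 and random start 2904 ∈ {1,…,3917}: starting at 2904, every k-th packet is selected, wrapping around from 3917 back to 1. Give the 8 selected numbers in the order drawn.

Selection 1: 2904
Selection 2: 2904 + 486 = 3390
Selection 3: 3390 + 486 = 3876
Selection 4: 3876 + 486 = 4362 → 4362 − 3917 = 445
Selection 5: 445 + 486 = 931
Selection 6: 931 + 486 = 1417
Selection 7: 1417 + 486 = 1903
Selection 8: 1903 + 486 = 2389

2904, 3390, 3876, 445, 931, 1417, 1903, 2389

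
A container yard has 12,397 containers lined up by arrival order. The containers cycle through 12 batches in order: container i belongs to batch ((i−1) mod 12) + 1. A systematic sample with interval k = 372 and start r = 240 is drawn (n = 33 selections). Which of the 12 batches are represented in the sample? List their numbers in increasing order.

12

Consecutive selections differ by k = 372, so their batch numbers differ by 372 mod 12 = 0.
gcd(372, 12) = 12, so the sample visits 12/12 = 1 distinct residues mod 12.
Start 240 is batch 12; the batches hit are 12.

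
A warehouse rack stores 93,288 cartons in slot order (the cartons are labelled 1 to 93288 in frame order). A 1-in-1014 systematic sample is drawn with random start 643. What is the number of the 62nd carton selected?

62497

k = 1014
62nd selection = r + (62−1)·k = 643 + 61×1014 = 643 + 61854 = 62497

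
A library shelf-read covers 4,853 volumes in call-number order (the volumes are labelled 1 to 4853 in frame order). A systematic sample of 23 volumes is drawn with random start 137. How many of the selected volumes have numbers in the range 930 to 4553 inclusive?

17

k = 4853/23 = 211
First selection ≥ 930: 137 + ⌈(930−137)/211⌉·211 = 137 + 4×211 = 981
Last selection ≤ 4553: 137 + ⌊(4553−137)/211⌋·211 = 137 + 20×211 = 4357
Count = 20 − 4 + 1 = 17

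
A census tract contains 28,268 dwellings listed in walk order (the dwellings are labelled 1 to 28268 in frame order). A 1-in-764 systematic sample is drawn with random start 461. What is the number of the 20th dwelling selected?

k = 764
20th selection = r + (20−1)·k = 461 + 19×764 = 461 + 14516 = 14977

14977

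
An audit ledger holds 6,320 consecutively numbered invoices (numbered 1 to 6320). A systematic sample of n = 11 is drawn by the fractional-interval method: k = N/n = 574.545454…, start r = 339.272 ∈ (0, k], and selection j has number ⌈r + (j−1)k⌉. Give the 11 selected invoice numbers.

j=1: r + 0k = 339.272 → ⌈·⌉ = 340
j=2: r + 1k = 913.817454… → ⌈·⌉ = 914
j=3: r + 2k = 1488.362909… → ⌈·⌉ = 1489
j=4: r + 3k = 2062.908363… → ⌈·⌉ = 2063
j=5: r + 4k = 2637.453818… → ⌈·⌉ = 2638
j=6: r + 5k = 3211.999272… → ⌈·⌉ = 3212
j=7: r + 6k = 3786.544727… → ⌈·⌉ = 3787
j=8: r + 7k = 4361.090181… → ⌈·⌉ = 4362
j=9: r + 8k = 4935.635636… → ⌈·⌉ = 4936
j=10: r + 9k = 5510.181090… → ⌈·⌉ = 5511
j=11: r + 10k = 6084.726545… → ⌈·⌉ = 6085

340, 914, 1489, 2063, 2638, 3212, 3787, 4362, 4936, 5511, 6085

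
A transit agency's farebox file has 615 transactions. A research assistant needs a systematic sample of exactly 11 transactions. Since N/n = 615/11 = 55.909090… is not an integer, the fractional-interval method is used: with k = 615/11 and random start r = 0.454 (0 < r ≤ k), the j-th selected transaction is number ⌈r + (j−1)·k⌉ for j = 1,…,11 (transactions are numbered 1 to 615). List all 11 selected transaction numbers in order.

j=1: r + 0k = 0.454 → ⌈·⌉ = 1
j=2: r + 1k = 56.363090… → ⌈·⌉ = 57
j=3: r + 2k = 112.272181… → ⌈·⌉ = 113
j=4: r + 3k = 168.181272… → ⌈·⌉ = 169
j=5: r + 4k = 224.090363… → ⌈·⌉ = 225
j=6: r + 5k = 279.999454… → ⌈·⌉ = 280
j=7: r + 6k = 335.908545… → ⌈·⌉ = 336
j=8: r + 7k = 391.817636… → ⌈·⌉ = 392
j=9: r + 8k = 447.726727… → ⌈·⌉ = 448
j=10: r + 9k = 503.635818… → ⌈·⌉ = 504
j=11: r + 10k = 559.544909… → ⌈·⌉ = 560

1, 57, 113, 169, 225, 280, 336, 392, 448, 504, 560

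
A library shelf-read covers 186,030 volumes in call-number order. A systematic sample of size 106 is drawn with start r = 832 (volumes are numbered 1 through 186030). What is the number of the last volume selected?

k = 186030/106 = 1755
106th selection = r + (106−1)·k = 832 + 105×1755 = 832 + 184275 = 185107

185107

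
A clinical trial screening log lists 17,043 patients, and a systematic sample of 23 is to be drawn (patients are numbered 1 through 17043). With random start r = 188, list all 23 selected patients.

k = N/n = 17043/23 = 741
patient 1: 188
patient 2: 188 + 741 = 929
patient 3: 929 + 741 = 1670
patient 4: 1670 + 741 = 2411
patient 5: 2411 + 741 = 3152
patient 6: 3152 + 741 = 3893
patient 7: 3893 + 741 = 4634
patient 8: 4634 + 741 = 5375
patient 9: 5375 + 741 = 6116
patient 10: 6116 + 741 = 6857
patient 11: 6857 + 741 = 7598
patient 12: 7598 + 741 = 8339
patient 13: 8339 + 741 = 9080
patient 14: 9080 + 741 = 9821
patient 15: 9821 + 741 = 10562
patient 16: 10562 + 741 = 11303
patient 17: 11303 + 741 = 12044
patient 18: 12044 + 741 = 12785
patient 19: 12785 + 741 = 13526
patient 20: 13526 + 741 = 14267
patient 21: 14267 + 741 = 15008
patient 22: 15008 + 741 = 15749
patient 23: 15749 + 741 = 16490

188, 929, 1670, 2411, 3152, 3893, 4634, 5375, 6116, 6857, 7598, 8339, 9080, 9821, 10562, 11303, 12044, 12785, 13526, 14267, 15008, 15749, 16490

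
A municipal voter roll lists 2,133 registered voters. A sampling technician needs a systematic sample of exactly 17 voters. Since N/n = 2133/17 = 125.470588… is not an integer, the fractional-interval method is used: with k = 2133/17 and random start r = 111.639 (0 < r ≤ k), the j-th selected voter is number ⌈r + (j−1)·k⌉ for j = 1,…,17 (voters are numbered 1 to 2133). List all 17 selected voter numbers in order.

112, 238, 363, 489, 614, 739, 865, 990, 1116, 1241, 1367, 1492, 1618, 1743, 1869, 1994, 2120

j=1: r + 0k = 111.639 → ⌈·⌉ = 112
j=2: r + 1k = 237.109588… → ⌈·⌉ = 238
j=3: r + 2k = 362.580176… → ⌈·⌉ = 363
j=4: r + 3k = 488.050764… → ⌈·⌉ = 489
j=5: r + 4k = 613.521352… → ⌈·⌉ = 614
j=6: r + 5k = 738.991941… → ⌈·⌉ = 739
j=7: r + 6k = 864.462529… → ⌈·⌉ = 865
j=8: r + 7k = 989.933117… → ⌈·⌉ = 990
j=9: r + 8k = 1115.403705… → ⌈·⌉ = 1116
j=10: r + 9k = 1240.874294… → ⌈·⌉ = 1241
j=11: r + 10k = 1366.344882… → ⌈·⌉ = 1367
j=12: r + 11k = 1491.815470… → ⌈·⌉ = 1492
j=13: r + 12k = 1617.286058… → ⌈·⌉ = 1618
j=14: r + 13k = 1742.756647… → ⌈·⌉ = 1743
j=15: r + 14k = 1868.227235… → ⌈·⌉ = 1869
j=16: r + 15k = 1993.697823… → ⌈·⌉ = 1994
j=17: r + 16k = 2119.168411… → ⌈·⌉ = 2120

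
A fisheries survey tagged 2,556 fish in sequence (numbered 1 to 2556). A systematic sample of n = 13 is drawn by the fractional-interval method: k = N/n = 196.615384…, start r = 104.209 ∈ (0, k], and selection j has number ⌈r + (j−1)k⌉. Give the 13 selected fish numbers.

105, 301, 498, 695, 891, 1088, 1284, 1481, 1678, 1874, 2071, 2267, 2464

j=1: r + 0k = 104.209 → ⌈·⌉ = 105
j=2: r + 1k = 300.824384… → ⌈·⌉ = 301
j=3: r + 2k = 497.439769… → ⌈·⌉ = 498
j=4: r + 3k = 694.055153… → ⌈·⌉ = 695
j=5: r + 4k = 890.670538… → ⌈·⌉ = 891
j=6: r + 5k = 1087.285923… → ⌈·⌉ = 1088
j=7: r + 6k = 1283.901307… → ⌈·⌉ = 1284
j=8: r + 7k = 1480.516692… → ⌈·⌉ = 1481
j=9: r + 8k = 1677.132076… → ⌈·⌉ = 1678
j=10: r + 9k = 1873.747461… → ⌈·⌉ = 1874
j=11: r + 10k = 2070.362846… → ⌈·⌉ = 2071
j=12: r + 11k = 2266.978230… → ⌈·⌉ = 2267
j=13: r + 12k = 2463.593615… → ⌈·⌉ = 2464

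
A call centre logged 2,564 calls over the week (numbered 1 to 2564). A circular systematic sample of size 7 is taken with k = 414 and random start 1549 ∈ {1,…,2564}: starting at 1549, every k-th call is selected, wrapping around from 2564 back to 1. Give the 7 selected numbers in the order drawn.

Selection 1: 1549
Selection 2: 1549 + 414 = 1963
Selection 3: 1963 + 414 = 2377
Selection 4: 2377 + 414 = 2791 → 2791 − 2564 = 227
Selection 5: 227 + 414 = 641
Selection 6: 641 + 414 = 1055
Selection 7: 1055 + 414 = 1469

1549, 1963, 2377, 227, 641, 1055, 1469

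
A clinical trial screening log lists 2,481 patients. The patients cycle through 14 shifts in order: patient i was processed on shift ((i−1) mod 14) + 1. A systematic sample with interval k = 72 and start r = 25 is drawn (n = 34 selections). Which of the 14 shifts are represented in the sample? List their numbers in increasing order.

Consecutive selections differ by k = 72, so their shift numbers differ by 72 mod 14 = 2.
gcd(72, 14) = 2, so the sample visits 14/2 = 7 distinct residues mod 14.
Start 25 is shift 11; the shifts hit are 1, 3, 5, 7, 9, 11, 13.

1, 3, 5, 7, 9, 11, 13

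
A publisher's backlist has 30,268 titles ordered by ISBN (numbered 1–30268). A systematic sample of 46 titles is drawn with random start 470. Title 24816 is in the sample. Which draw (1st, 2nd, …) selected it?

38

k = 30268/46 = 658
position = (24816 − 470)/658 + 1 = 24346/658 + 1 = 37 + 1 = 38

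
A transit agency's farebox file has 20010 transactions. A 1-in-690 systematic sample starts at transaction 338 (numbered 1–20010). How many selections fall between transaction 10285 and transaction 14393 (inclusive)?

6

k = 690
First selection ≥ 10285: 338 + ⌈(10285−338)/690⌉·690 = 338 + 15×690 = 10688
Last selection ≤ 14393: 338 + ⌊(14393−338)/690⌋·690 = 338 + 20×690 = 14138
Count = 20 − 15 + 1 = 6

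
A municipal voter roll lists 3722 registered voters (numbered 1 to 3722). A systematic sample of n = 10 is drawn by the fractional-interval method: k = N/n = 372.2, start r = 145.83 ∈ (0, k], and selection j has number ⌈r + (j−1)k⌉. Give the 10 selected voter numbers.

j=1: r + 0k = 145.83 → ⌈·⌉ = 146
j=2: r + 1k = 518.03 → ⌈·⌉ = 519
j=3: r + 2k = 890.23 → ⌈·⌉ = 891
j=4: r + 3k = 1262.43 → ⌈·⌉ = 1263
j=5: r + 4k = 1634.63 → ⌈·⌉ = 1635
j=6: r + 5k = 2006.83 → ⌈·⌉ = 2007
j=7: r + 6k = 2379.03 → ⌈·⌉ = 2380
j=8: r + 7k = 2751.23 → ⌈·⌉ = 2752
j=9: r + 8k = 3123.43 → ⌈·⌉ = 3124
j=10: r + 9k = 3495.63 → ⌈·⌉ = 3496

146, 519, 891, 1263, 1635, 2007, 2380, 2752, 3124, 3496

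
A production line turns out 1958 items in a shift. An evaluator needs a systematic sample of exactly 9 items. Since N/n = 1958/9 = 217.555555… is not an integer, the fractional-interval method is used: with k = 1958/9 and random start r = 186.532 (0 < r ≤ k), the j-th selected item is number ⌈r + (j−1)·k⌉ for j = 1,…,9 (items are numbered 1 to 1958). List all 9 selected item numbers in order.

187, 405, 622, 840, 1057, 1275, 1492, 1710, 1927

j=1: r + 0k = 186.532 → ⌈·⌉ = 187
j=2: r + 1k = 404.087555… → ⌈·⌉ = 405
j=3: r + 2k = 621.643111… → ⌈·⌉ = 622
j=4: r + 3k = 839.198666… → ⌈·⌉ = 840
j=5: r + 4k = 1056.754222… → ⌈·⌉ = 1057
j=6: r + 5k = 1274.309777… → ⌈·⌉ = 1275
j=7: r + 6k = 1491.865333… → ⌈·⌉ = 1492
j=8: r + 7k = 1709.420888… → ⌈·⌉ = 1710
j=9: r + 8k = 1926.976444… → ⌈·⌉ = 1927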